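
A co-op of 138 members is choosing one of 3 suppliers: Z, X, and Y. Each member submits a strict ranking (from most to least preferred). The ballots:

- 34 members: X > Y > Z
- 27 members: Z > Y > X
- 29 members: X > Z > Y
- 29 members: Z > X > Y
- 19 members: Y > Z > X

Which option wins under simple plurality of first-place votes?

X

First-place votes: Z 56, X 63, Y 19.
X has the most first-place votes.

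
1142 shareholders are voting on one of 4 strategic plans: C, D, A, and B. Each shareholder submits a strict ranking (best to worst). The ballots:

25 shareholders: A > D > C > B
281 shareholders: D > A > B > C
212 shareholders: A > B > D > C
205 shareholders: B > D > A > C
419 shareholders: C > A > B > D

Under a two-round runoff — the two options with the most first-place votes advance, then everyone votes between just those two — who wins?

D

Round 1 first-place votes: C 419, D 281, A 237, B 205.
C and D advance.
Runoff: C is preferred to D by 419 voters; D by 723.
D wins the runoff.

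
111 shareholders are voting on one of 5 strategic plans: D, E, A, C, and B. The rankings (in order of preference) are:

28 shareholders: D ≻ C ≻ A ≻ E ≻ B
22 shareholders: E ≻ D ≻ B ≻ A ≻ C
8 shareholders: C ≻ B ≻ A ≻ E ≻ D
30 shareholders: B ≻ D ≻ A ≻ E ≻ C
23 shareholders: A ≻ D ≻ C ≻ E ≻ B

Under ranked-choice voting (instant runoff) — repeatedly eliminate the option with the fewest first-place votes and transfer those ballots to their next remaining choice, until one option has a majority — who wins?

D

Round 1: D 28, E 22, A 23, C 8, B 30. Eliminate C.
Round 2: D 28, E 22, A 23, B 38. Eliminate E.
Round 3: D 50, A 23, B 38. Eliminate A.
Round 4: D 73, B 38. D has a majority.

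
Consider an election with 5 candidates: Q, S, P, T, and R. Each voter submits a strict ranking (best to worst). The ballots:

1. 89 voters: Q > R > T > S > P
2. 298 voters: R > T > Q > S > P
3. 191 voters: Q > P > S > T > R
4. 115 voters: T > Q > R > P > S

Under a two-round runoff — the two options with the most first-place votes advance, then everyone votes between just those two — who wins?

Round 1 first-place votes: Q 280, S 0, P 0, T 115, R 298.
R and Q advance.
Runoff: R is preferred to Q by 298 voters; Q by 395.
Q wins the runoff.

Q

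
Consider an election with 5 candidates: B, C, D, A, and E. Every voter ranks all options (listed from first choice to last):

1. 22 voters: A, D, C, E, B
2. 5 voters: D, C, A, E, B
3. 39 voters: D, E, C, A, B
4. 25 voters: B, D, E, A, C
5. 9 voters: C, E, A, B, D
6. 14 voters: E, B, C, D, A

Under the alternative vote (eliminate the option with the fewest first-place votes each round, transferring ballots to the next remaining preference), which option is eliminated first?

Round 1: B 25, C 9, D 44, A 22, E 14. Eliminate C.

C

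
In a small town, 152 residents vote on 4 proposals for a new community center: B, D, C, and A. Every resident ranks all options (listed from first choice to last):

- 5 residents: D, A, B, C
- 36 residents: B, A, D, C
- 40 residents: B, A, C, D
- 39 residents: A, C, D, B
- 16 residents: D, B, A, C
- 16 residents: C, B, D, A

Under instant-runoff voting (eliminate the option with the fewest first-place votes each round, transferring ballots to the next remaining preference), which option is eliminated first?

Round 1: B 76, D 21, C 16, A 39. Eliminate C.

C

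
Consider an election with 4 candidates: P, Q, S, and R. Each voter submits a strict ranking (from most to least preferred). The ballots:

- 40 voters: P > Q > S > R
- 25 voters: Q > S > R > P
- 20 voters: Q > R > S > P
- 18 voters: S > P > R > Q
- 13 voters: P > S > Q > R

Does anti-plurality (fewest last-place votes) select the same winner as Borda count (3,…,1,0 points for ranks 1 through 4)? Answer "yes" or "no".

no

Anti-plurality — last-place votes: P 45, Q 18, S 0, R 53. Winner: S.
Borda — scores: P 195, Q 228, S 190, R 83. Winner: Q.
The two methods disagree.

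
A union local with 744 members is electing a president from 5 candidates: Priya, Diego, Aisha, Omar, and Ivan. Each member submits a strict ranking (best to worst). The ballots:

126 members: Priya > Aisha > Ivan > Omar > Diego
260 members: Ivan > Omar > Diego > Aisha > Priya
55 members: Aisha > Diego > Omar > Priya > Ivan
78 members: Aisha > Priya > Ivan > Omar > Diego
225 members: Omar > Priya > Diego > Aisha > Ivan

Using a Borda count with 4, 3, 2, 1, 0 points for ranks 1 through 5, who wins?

Omar

Priya: 126·4 + 260·0 + 55·1 + 78·3 + 225·3 = 1468
Diego: 126·0 + 260·2 + 55·3 + 78·0 + 225·2 = 1135
Aisha: 126·3 + 260·1 + 55·4 + 78·4 + 225·1 = 1395
Omar: 126·1 + 260·3 + 55·2 + 78·1 + 225·4 = 1994
Ivan: 126·2 + 260·4 + 55·0 + 78·2 + 225·0 = 1448
Omar has the highest Borda score (1994).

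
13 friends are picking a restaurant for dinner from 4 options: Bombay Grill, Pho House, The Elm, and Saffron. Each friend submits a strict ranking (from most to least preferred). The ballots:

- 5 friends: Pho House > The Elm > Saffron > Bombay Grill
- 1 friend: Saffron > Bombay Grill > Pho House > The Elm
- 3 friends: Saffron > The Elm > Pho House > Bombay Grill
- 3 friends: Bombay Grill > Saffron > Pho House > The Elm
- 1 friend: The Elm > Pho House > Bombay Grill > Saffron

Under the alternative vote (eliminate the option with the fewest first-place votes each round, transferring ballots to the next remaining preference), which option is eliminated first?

The Elm

Round 1: Bombay Grill 3, Pho House 5, The Elm 1, Saffron 4. Eliminate The Elm.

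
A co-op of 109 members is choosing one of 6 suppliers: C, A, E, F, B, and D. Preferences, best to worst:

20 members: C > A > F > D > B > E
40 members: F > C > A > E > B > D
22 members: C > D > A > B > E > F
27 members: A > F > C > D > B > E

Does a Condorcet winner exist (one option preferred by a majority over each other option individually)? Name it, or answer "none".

Checking pairwise contests:
F beats C 67–42.
C beats A 82–27.
C beats E 109–0.
A beats F 69–40.
C beats B 109–0.
C beats D 109–0.
Every option loses at least one head-to-head, so there is no Condorcet winner.

none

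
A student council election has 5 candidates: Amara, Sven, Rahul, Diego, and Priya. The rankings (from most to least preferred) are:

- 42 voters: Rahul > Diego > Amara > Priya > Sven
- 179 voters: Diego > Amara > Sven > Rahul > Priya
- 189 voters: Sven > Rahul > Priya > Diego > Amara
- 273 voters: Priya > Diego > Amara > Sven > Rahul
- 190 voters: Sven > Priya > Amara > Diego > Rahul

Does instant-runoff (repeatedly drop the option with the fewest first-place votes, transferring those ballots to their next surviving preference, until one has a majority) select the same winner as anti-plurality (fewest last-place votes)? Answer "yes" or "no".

no

Instant-runoff — R1 Amara 0, Sven 379, Rahul 42, Diego 179, Priya 273 (Amara out); R2 Sven 379, Rahul 42, Diego 179, Priya 273 (Rahul out); R3 Sven 379, Diego 221, Priya 273 (Diego out); R4 Sven 558, Priya 315 (Sven winner). Winner: Sven.
Anti-plurality — last-place votes: Amara 189, Sven 42, Rahul 463, Diego 0, Priya 179. Winner: Diego.
The two methods disagree.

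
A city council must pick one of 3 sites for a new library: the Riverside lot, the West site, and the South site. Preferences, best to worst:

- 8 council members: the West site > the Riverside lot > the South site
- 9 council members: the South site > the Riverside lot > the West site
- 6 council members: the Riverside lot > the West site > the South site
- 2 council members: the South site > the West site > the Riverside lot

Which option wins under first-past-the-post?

First-place votes: the Riverside lot 6, the West site 8, the South site 11.
the South site has the most first-place votes.

the South site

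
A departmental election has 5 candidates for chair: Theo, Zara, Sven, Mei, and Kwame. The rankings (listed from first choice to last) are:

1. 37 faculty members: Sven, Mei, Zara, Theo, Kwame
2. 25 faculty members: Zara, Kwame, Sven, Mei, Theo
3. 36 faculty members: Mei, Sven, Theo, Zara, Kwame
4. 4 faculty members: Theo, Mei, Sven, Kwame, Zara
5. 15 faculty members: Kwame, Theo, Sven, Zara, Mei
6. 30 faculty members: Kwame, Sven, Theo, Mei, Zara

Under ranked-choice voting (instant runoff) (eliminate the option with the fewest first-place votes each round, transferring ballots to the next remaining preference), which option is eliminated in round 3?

Sven

Round 1: Theo 4, Zara 25, Sven 37, Mei 36, Kwame 45. Eliminate Theo.
Round 2: Zara 25, Sven 37, Mei 40, Kwame 45. Eliminate Zara.
Round 3: Sven 37, Mei 40, Kwame 70. Eliminate Sven.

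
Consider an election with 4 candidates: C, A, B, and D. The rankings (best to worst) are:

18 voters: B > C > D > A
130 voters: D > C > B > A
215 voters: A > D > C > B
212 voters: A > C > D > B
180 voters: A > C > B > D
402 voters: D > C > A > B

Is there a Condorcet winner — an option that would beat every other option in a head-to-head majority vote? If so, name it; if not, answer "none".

A vs C: 607–550 for A.
A vs B: 1009–148 for A.
A vs D: 607–550 for A.
A beats every other option head-to-head.

A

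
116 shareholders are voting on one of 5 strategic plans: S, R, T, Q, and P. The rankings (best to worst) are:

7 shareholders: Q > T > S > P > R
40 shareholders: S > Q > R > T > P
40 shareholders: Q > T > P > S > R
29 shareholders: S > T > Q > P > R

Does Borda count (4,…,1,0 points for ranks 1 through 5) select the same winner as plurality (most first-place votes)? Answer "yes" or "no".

no

Borda — scores: S 330, R 80, T 268, Q 366, P 116. Winner: Q.
Plurality — first-place votes: S 69, R 0, T 0, Q 47, P 0. Winner: S.
The two methods disagree.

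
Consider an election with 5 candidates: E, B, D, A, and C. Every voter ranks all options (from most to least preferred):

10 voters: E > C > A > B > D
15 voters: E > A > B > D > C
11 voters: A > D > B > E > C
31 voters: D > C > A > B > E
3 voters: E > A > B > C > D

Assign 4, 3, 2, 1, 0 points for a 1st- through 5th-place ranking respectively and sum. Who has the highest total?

E: 10·4 + 15·4 + 11·1 + 31·0 + 3·4 = 123
B: 10·1 + 15·2 + 11·2 + 31·1 + 3·2 = 99
D: 10·0 + 15·1 + 11·3 + 31·4 + 3·0 = 172
A: 10·2 + 15·3 + 11·4 + 31·2 + 3·3 = 180
C: 10·3 + 15·0 + 11·0 + 31·3 + 3·1 = 126
A has the highest Borda score (180).

A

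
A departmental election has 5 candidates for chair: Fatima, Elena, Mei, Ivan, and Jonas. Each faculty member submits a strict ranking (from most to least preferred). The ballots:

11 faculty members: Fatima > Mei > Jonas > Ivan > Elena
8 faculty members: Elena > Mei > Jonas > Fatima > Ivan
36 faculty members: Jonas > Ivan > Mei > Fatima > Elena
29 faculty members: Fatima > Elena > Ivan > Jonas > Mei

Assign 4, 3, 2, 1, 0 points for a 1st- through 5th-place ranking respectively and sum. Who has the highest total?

Fatima: 11·4 + 8·1 + 36·1 + 29·4 = 204
Elena: 11·0 + 8·4 + 36·0 + 29·3 = 119
Mei: 11·3 + 8·3 + 36·2 + 29·0 = 129
Ivan: 11·1 + 8·0 + 36·3 + 29·2 = 177
Jonas: 11·2 + 8·2 + 36·4 + 29·1 = 211
Jonas has the highest Borda score (211).

Jonas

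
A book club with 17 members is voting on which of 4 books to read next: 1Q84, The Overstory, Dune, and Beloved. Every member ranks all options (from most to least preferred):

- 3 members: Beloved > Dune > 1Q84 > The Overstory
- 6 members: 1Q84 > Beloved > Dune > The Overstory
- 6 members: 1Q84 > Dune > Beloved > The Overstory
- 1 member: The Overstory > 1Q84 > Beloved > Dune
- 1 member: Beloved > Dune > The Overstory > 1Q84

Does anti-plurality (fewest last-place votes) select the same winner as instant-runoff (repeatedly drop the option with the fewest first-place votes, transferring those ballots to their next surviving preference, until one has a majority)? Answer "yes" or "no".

no

Anti-plurality — last-place votes: 1Q84 1, The Overstory 15, Dune 1, Beloved 0. Winner: Beloved.
Instant-runoff — R1 1Q84 12, The Overstory 1, Dune 0, Beloved 4 (1Q84 winner). Winner: 1Q84.
The two methods disagree.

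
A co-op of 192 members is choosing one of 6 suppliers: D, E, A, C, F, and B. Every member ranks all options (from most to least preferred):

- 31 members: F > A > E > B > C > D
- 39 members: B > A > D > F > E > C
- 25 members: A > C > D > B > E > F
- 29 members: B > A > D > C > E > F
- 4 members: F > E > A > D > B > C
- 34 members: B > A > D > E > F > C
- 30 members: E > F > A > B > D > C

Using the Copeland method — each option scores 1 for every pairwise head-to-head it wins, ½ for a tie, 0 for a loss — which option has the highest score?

B

D: beats E, C, and F; loses to A and B → score 3.
E: beats C and F; loses to D, A, and B → score 2.
A: beats D, E, C, and F; loses to B → score 4.
C: loses to D, E, A, F, and B → score 0.
F: beats C; loses to D, E, A, and B → score 1.
B: beats D, E, A, C, and F → score 5.
B has the best pairwise record.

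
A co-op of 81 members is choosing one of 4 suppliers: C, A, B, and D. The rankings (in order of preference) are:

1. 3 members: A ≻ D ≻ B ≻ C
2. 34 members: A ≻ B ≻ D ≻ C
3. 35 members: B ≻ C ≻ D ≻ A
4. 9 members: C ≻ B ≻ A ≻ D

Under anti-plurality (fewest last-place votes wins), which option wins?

B

Last-place votes: C 37, A 35, B 0, D 9.
B is ranked last by the fewest voters, so B wins.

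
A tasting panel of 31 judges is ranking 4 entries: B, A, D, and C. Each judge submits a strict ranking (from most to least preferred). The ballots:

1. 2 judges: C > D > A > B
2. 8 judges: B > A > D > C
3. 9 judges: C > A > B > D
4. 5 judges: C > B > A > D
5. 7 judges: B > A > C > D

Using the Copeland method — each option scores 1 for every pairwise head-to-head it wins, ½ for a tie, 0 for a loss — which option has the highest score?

C

B: beats A and D; loses to C → score 2.
A: beats D; loses to B and C → score 1.
D: loses to B, A, and C → score 0.
C: beats B, A, and D → score 3.
C has the best pairwise record.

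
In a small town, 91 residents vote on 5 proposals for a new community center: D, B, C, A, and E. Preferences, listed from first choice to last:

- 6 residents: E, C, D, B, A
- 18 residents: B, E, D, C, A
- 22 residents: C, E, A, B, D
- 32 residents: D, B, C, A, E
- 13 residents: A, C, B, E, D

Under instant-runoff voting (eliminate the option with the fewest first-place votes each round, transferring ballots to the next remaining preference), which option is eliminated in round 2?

Round 1: D 32, B 18, C 22, A 13, E 6. Eliminate E.
Round 2: D 32, B 18, C 28, A 13. Eliminate A.

A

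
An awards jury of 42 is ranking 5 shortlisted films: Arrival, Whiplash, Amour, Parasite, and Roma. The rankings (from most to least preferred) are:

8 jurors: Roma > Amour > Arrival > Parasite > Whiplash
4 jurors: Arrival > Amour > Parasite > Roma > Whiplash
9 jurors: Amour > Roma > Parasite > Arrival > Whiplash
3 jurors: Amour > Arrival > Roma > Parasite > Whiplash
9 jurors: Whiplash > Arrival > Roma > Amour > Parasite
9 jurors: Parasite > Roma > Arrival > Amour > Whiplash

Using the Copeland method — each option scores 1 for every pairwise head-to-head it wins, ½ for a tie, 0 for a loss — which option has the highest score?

Roma

Arrival: beats Whiplash, Amour, and Parasite; loses to Roma → score 3.
Whiplash: loses to Arrival, Amour, Parasite, and Roma → score 0.
Amour: beats Whiplash and Parasite; loses to Arrival and Roma → score 2.
Parasite: beats Whiplash; loses to Arrival, Amour, and Roma → score 1.
Roma: beats Arrival, Whiplash, Amour, and Parasite → score 4.
Roma has the best pairwise record.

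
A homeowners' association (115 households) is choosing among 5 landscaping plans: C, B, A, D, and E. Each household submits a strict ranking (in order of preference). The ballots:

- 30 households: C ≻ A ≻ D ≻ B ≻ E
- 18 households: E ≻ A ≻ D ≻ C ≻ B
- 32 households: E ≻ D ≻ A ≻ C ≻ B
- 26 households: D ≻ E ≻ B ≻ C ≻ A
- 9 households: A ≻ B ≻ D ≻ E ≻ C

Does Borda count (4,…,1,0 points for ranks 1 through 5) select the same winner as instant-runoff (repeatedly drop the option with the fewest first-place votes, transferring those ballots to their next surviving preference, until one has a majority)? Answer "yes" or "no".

Borda — scores: C 196, B 109, A 244, D 314, E 287. Winner: D.
Instant-runoff — R1 C 30, B 0, A 9, D 26, E 50 (B out); R2 C 30, A 9, D 26, E 50 (A out); R3 C 30, D 35, E 50 (C out); R4 D 65, E 50 (D winner). Winner: D.
The two methods agree.

yes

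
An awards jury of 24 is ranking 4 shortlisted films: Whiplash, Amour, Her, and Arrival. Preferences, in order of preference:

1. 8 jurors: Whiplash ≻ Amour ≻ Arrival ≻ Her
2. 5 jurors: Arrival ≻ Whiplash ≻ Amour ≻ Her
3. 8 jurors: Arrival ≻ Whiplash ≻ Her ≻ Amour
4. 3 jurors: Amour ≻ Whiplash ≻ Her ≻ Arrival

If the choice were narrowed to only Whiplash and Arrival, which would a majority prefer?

Arrival

Voters preferring Whiplash to Arrival: 11; preferring Arrival to Whiplash: 13.
Arrival wins the head-to-head.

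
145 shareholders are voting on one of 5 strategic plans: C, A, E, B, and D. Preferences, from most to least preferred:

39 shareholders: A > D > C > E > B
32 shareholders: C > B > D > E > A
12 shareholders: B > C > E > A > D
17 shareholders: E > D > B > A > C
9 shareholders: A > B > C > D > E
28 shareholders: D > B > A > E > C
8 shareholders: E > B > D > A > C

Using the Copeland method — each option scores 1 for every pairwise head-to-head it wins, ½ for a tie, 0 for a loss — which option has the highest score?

C: beats E; loses to A, B, and D → score 1.
A: beats C and E; loses to B and D → score 2.
E: loses to C, A, B, and D → score 0.
B: beats C, A, and E; loses to D → score 3.
D: beats C, A, E, and B → score 4.
D has the best pairwise record.

D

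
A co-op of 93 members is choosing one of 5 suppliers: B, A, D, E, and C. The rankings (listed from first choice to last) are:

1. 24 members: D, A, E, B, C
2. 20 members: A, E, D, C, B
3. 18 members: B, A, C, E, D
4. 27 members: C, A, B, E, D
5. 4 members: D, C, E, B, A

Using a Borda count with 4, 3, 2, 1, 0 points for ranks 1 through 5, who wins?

A

B: 24·1 + 20·0 + 18·4 + 27·2 + 4·1 = 154
A: 24·3 + 20·4 + 18·3 + 27·3 + 4·0 = 287
D: 24·4 + 20·2 + 18·0 + 27·0 + 4·4 = 152
E: 24·2 + 20·3 + 18·1 + 27·1 + 4·2 = 161
C: 24·0 + 20·1 + 18·2 + 27·4 + 4·3 = 176
A has the highest Borda score (287).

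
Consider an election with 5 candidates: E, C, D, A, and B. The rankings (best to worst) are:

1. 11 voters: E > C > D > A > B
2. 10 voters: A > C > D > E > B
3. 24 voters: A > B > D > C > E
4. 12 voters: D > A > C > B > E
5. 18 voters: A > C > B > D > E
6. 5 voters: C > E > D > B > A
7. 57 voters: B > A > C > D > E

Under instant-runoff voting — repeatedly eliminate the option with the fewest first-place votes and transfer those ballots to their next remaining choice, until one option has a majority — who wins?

A

Round 1: E 11, C 5, D 12, A 52, B 57. Eliminate C.
Round 2: E 16, D 12, A 52, B 57. Eliminate D.
Round 3: E 16, A 64, B 57. Eliminate E.
Round 4: A 75, B 62. A has a majority.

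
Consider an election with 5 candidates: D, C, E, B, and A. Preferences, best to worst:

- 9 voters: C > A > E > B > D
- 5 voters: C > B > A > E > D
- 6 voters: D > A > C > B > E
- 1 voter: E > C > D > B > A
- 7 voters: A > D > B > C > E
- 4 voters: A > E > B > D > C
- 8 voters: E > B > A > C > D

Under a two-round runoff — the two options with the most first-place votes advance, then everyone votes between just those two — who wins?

Round 1 first-place votes: D 6, C 14, E 9, B 0, A 11.
C and A advance.
Runoff: C is preferred to A by 15 voters; A by 25.
A wins the runoff.

A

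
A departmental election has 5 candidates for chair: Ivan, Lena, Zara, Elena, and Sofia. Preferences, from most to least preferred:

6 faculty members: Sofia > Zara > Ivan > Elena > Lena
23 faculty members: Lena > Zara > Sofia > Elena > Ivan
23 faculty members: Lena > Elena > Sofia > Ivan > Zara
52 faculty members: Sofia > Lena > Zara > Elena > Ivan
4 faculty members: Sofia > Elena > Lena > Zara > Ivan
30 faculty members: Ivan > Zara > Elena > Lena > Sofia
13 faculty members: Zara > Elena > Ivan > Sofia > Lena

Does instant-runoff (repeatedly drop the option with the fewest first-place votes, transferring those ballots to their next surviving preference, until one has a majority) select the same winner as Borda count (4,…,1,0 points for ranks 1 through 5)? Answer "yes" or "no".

Instant-runoff — R1 Ivan 30, Lena 46, Zara 13, Elena 0, Sofia 62 (Elena out); R2 Ivan 30, Lena 46, Zara 13, Sofia 62 (Zara out); R3 Ivan 43, Lena 46, Sofia 62 (Ivan out); R4 Lena 76, Sofia 75 (Lena winner). Winner: Lena.
Borda — scores: Ivan 181, Lena 378, Zara 337, Elena 261, Sofia 353. Winner: Lena.
The two methods agree.

yes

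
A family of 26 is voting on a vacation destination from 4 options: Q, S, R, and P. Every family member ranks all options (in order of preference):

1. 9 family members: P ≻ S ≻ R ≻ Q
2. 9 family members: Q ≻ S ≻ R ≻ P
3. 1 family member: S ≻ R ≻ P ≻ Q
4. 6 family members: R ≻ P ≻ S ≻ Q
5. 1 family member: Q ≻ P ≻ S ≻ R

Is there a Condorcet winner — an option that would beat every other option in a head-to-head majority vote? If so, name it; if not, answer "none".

Checking pairwise contests:
S beats Q 16–10.
P beats S 16–10.
S beats R 20–6.
R beats P 16–10.
Every option loses at least one head-to-head, so there is no Condorcet winner.

none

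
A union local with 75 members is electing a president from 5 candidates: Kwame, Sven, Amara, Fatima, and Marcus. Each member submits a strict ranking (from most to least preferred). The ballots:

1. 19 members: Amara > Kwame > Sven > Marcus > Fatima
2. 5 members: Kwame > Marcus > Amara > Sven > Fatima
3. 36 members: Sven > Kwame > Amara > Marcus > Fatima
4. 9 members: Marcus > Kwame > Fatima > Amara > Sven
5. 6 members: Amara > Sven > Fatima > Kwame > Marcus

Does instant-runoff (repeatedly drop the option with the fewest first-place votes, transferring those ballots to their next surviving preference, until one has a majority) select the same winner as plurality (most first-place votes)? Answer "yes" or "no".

no

Instant-runoff — R1 Kwame 5, Sven 36, Amara 25, Fatima 0, Marcus 9 (Fatima out); R2 Kwame 5, Sven 36, Amara 25, Marcus 9 (Kwame out); R3 Sven 36, Amara 25, Marcus 14 (Marcus out); R4 Sven 36, Amara 39 (Amara winner). Winner: Amara.
Plurality — first-place votes: Kwame 5, Sven 36, Amara 25, Fatima 0, Marcus 9. Winner: Sven.
The two methods disagree.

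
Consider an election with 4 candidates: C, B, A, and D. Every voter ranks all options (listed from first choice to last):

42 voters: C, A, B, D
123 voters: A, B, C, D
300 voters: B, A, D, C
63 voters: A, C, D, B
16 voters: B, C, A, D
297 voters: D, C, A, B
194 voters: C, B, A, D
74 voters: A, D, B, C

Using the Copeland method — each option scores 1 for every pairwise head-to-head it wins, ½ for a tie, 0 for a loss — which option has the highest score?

C: beats B; loses to A and D → score 1.
B: beats D; loses to C and A → score 1.
A: beats C, B, and D → score 3.
D: beats C; loses to B and A → score 1.
A has the best pairwise record.

A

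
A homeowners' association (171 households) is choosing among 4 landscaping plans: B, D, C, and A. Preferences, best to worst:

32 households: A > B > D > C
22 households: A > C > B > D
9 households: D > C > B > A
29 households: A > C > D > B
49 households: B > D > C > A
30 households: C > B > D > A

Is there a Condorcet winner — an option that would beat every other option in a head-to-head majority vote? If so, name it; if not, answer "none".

none

Checking pairwise contests:
C beats B 90–81.
B beats D 133–38.
D beats C 90–81.
B beats A 88–83.
Every option loses at least one head-to-head, so there is no Condorcet winner.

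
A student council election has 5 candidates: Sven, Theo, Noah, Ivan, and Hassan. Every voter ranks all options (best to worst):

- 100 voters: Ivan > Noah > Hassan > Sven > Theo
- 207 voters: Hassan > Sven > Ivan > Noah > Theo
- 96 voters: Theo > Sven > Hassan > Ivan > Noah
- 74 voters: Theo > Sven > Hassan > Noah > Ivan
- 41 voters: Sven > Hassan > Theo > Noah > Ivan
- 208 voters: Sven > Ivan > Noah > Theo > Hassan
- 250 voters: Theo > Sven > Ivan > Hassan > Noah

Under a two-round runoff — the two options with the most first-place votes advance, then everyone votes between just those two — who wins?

Sven

Round 1 first-place votes: Sven 249, Theo 420, Noah 0, Ivan 100, Hassan 207.
Theo and Sven advance.
Runoff: Theo is preferred to Sven by 420 voters; Sven by 556.
Sven wins the runoff.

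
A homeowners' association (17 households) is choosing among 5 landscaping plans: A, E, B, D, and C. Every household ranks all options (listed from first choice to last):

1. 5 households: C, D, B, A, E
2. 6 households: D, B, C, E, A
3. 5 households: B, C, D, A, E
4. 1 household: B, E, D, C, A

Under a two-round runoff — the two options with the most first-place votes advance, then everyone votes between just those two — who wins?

Round 1 first-place votes: A 0, E 0, B 6, D 6, C 5.
B and D advance.
Runoff: B is preferred to D by 6 voters; D by 11.
D wins the runoff.

D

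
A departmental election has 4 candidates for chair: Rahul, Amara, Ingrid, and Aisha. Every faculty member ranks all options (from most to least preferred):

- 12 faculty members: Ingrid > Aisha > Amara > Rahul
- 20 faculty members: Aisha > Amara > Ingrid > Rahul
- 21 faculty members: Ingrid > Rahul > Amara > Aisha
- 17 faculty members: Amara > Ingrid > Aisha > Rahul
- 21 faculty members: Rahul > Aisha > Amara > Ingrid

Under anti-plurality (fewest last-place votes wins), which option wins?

Amara

Last-place votes: Rahul 49, Amara 0, Ingrid 21, Aisha 21.
Amara is ranked last by the fewest voters, so Amara wins.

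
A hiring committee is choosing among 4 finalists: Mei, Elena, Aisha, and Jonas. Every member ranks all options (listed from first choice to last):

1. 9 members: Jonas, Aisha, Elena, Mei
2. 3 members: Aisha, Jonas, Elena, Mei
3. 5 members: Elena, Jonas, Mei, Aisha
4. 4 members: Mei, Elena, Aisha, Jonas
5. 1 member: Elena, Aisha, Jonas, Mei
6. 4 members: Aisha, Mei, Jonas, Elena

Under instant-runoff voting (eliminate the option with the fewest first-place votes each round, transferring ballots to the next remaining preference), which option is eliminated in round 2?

Aisha

Round 1: Mei 4, Elena 6, Aisha 7, Jonas 9. Eliminate Mei.
Round 2: Elena 10, Aisha 7, Jonas 9. Eliminate Aisha.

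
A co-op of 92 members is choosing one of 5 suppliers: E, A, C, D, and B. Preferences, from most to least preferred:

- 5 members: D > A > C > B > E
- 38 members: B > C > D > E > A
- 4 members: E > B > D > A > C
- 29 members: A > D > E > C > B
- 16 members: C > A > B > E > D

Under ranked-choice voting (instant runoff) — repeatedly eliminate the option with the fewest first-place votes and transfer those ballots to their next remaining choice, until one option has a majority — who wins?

Round 1: E 4, A 29, C 16, D 5, B 38. Eliminate E.
Round 2: A 29, C 16, D 5, B 42. Eliminate D.
Round 3: A 34, C 16, B 42. Eliminate C.
Round 4: A 50, B 42. A has a majority.

A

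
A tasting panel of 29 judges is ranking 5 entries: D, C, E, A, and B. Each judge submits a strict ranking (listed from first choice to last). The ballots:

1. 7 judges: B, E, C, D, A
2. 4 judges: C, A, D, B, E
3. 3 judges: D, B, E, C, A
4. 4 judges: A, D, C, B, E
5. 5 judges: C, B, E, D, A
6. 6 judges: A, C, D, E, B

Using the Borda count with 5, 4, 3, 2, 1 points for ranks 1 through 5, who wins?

C

D: 7·2 + 4·3 + 3·5 + 4·4 + 5·2 + 6·3 = 85
C: 7·3 + 4·5 + 3·2 + 4·3 + 5·5 + 6·4 = 108
E: 7·4 + 4·1 + 3·3 + 4·1 + 5·3 + 6·2 = 72
A: 7·1 + 4·4 + 3·1 + 4·5 + 5·1 + 6·5 = 81
B: 7·5 + 4·2 + 3·4 + 4·2 + 5·4 + 6·1 = 89
C has the highest Borda score (108).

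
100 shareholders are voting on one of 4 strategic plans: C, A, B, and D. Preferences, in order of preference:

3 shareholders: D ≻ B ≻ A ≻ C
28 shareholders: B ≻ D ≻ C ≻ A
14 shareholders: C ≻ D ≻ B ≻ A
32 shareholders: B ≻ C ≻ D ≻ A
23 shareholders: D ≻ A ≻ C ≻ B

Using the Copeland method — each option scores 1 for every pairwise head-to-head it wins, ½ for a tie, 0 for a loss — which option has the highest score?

B

C: beats A; loses to B and D → score 1.
A: loses to C, B, and D → score 0.
B: beats C, A, and D → score 3.
D: beats C and A; loses to B → score 2.
B has the best pairwise record.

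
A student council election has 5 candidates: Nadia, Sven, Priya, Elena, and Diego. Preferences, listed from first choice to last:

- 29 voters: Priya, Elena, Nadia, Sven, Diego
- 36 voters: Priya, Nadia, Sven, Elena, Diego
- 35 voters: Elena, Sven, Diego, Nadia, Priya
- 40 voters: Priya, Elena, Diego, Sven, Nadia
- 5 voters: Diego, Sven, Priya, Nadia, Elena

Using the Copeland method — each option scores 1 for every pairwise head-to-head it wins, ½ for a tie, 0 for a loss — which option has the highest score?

Nadia: loses to Sven, Priya, Elena, and Diego → score 0.
Sven: beats Nadia and Diego; loses to Priya and Elena → score 2.
Priya: beats Nadia, Sven, Elena, and Diego → score 4.
Elena: beats Nadia, Sven, and Diego; loses to Priya → score 3.
Diego: beats Nadia; loses to Sven, Priya, and Elena → score 1.
Priya has the best pairwise record.

Priya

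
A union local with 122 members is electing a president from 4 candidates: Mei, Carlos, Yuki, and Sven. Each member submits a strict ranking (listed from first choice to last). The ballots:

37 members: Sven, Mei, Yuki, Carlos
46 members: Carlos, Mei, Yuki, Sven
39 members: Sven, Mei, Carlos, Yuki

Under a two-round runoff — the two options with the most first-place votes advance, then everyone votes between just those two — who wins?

Sven

Round 1 first-place votes: Mei 0, Carlos 46, Yuki 0, Sven 76.
Sven and Carlos advance.
Runoff: Sven is preferred to Carlos by 76 voters; Carlos by 46.
Sven wins the runoff.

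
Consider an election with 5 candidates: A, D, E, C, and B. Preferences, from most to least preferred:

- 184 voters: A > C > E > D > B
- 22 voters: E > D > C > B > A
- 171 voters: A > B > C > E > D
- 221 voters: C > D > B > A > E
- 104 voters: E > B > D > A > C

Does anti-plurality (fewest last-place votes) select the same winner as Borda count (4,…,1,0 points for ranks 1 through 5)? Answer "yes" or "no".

Anti-plurality — last-place votes: A 22, D 171, E 221, C 104, B 184. Winner: A.
Borda — scores: A 1745, D 1121, E 1043, C 1822, B 1289. Winner: C.
The two methods disagree.

no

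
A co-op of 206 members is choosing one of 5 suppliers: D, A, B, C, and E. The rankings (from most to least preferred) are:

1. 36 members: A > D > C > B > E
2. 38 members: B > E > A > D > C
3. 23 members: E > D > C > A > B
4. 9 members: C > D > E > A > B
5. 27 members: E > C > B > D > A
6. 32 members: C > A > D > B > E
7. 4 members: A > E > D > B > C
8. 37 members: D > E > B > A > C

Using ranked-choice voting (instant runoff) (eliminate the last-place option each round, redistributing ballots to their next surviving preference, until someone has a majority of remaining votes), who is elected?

E

Round 1: D 37, A 40, B 38, C 41, E 50. Eliminate D.
Round 2: A 40, B 38, C 41, E 87. Eliminate B.
Round 3: A 40, C 41, E 125. E has a majority.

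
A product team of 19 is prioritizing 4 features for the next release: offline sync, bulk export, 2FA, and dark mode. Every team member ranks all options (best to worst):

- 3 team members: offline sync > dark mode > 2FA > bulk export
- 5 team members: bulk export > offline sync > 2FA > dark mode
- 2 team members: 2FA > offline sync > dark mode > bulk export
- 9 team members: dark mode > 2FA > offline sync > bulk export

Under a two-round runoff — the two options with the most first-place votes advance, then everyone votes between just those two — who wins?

dark mode

Round 1 first-place votes: offline sync 3, bulk export 5, 2FA 2, dark mode 9.
dark mode and bulk export advance.
Runoff: dark mode is preferred to bulk export by 14 voters; bulk export by 5.
dark mode wins the runoff.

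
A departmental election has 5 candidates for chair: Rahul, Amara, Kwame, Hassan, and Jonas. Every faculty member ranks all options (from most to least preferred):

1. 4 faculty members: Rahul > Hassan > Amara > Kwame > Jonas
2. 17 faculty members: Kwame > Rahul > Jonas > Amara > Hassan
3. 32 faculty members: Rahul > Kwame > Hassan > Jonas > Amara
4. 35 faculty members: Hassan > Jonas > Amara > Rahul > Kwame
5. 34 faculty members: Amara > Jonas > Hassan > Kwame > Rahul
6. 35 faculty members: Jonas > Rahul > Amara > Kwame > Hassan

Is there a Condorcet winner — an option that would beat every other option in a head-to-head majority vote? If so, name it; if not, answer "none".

Jonas vs Rahul: 104–53 for Jonas.
Jonas vs Amara: 119–38 for Jonas.
Jonas vs Kwame: 104–53 for Jonas.
Jonas vs Hassan: 86–71 for Jonas.
Jonas beats every other option head-to-head.

Jonas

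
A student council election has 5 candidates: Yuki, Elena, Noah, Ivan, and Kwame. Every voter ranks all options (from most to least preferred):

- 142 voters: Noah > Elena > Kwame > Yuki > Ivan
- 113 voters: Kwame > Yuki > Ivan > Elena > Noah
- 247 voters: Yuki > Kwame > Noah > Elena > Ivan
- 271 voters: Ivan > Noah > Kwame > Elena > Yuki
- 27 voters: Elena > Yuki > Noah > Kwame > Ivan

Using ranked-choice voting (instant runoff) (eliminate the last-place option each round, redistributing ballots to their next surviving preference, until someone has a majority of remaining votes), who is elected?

Round 1: Yuki 247, Elena 27, Noah 142, Ivan 271, Kwame 113. Eliminate Elena.
Round 2: Yuki 274, Noah 142, Ivan 271, Kwame 113. Eliminate Kwame.
Round 3: Yuki 387, Noah 142, Ivan 271. Eliminate Noah.
Round 4: Yuki 529, Ivan 271. Yuki has a majority.

Yuki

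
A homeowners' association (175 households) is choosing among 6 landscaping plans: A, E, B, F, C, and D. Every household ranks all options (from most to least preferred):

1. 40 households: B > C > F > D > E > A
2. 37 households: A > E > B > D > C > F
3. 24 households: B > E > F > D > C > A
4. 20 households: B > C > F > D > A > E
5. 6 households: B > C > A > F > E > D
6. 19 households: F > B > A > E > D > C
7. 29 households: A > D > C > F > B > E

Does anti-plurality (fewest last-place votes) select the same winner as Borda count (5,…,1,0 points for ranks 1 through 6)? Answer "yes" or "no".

yes

Anti-plurality — last-place votes: A 64, E 49, B 0, F 37, C 19, D 6. Winner: B.
Borda — scores: A 425, E 328, B 666, F 417, C 412, D 377. Winner: B.
The two methods agree.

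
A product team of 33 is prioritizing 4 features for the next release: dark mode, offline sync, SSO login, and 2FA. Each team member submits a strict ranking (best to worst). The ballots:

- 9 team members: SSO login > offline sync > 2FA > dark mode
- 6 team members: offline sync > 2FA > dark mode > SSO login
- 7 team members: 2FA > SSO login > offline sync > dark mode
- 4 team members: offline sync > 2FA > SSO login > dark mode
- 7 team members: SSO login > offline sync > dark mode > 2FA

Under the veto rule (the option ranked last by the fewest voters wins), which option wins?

Last-place votes: dark mode 20, offline sync 0, SSO login 6, 2FA 7.
offline sync is ranked last by the fewest voters, so offline sync wins.

offline sync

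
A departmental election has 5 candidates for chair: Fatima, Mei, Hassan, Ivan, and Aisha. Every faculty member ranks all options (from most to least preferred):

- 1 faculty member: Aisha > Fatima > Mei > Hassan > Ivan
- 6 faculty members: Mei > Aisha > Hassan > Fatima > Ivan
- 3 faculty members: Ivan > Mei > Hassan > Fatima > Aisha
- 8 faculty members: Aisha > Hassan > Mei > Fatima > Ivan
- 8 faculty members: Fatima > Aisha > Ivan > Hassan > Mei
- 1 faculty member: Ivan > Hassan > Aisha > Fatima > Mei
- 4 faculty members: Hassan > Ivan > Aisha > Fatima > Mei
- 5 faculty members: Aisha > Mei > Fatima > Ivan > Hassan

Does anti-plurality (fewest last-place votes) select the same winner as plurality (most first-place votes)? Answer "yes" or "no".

no

Anti-plurality — last-place votes: Fatima 0, Mei 13, Hassan 5, Ivan 15, Aisha 3. Winner: Fatima.
Plurality — first-place votes: Fatima 8, Mei 6, Hassan 4, Ivan 4, Aisha 14. Winner: Aisha.
The two methods disagree.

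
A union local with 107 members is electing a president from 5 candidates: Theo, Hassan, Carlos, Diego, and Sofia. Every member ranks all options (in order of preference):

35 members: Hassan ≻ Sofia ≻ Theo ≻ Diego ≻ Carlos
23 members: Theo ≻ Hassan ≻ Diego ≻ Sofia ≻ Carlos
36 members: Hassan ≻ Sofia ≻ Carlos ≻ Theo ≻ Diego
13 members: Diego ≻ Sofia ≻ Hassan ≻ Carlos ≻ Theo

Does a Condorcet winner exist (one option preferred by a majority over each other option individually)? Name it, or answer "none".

Hassan vs Theo: 84–23 for Hassan.
Hassan vs Carlos: 107–0 for Hassan.
Hassan vs Diego: 94–13 for Hassan.
Hassan vs Sofia: 94–13 for Hassan.
Hassan beats every other option head-to-head.

Hassan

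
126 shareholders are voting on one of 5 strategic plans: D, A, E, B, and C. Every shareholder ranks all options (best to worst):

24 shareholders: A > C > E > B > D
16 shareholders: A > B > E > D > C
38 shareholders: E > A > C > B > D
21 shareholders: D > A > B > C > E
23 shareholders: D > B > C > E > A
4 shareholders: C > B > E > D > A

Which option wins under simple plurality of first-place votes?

D

First-place votes: D 44, A 40, E 38, B 0, C 4.
D has the most first-place votes.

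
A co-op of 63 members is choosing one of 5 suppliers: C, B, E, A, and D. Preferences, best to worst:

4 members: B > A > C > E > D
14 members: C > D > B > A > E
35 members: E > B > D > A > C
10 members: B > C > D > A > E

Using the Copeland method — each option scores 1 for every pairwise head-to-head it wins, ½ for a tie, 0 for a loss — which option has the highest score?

C: loses to B, E, A, and D → score 0.
B: beats C, A, and D; loses to E → score 3.
E: beats C, B, A, and D → score 4.
A: beats C; loses to B, E, and D → score 1.
D: beats C and A; loses to B and E → score 2.
E has the best pairwise record.

E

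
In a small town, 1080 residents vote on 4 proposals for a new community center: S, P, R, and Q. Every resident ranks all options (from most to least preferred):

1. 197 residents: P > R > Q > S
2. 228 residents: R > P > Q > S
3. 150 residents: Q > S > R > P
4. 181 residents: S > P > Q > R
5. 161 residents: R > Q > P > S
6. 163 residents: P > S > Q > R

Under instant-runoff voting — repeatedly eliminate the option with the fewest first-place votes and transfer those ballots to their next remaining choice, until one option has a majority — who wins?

Round 1: S 181, P 360, R 389, Q 150. Eliminate Q.
Round 2: S 331, P 360, R 389. Eliminate S.
Round 3: P 541, R 539. P has a majority.

P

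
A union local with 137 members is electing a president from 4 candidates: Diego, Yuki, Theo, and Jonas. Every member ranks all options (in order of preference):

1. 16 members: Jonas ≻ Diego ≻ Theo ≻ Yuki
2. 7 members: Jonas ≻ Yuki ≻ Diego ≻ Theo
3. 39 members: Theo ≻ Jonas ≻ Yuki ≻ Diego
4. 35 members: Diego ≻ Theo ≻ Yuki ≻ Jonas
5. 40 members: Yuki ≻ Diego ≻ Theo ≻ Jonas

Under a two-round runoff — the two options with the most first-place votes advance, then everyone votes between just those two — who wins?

Round 1 first-place votes: Diego 35, Yuki 40, Theo 39, Jonas 23.
Yuki and Theo advance.
Runoff: Yuki is preferred to Theo by 47 voters; Theo by 90.
Theo wins the runoff.

Theo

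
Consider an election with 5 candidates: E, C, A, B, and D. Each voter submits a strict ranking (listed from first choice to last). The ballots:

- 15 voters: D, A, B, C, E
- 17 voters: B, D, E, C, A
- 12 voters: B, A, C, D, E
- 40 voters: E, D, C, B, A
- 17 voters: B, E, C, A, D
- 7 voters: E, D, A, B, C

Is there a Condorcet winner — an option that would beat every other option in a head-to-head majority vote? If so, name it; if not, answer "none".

none

Checking pairwise contests:
B beats E 61–47.
E beats C 81–27.
E beats A 81–27.
D beats B 62–46.
E beats D 64–44.
Every option loses at least one head-to-head, so there is no Condorcet winner.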